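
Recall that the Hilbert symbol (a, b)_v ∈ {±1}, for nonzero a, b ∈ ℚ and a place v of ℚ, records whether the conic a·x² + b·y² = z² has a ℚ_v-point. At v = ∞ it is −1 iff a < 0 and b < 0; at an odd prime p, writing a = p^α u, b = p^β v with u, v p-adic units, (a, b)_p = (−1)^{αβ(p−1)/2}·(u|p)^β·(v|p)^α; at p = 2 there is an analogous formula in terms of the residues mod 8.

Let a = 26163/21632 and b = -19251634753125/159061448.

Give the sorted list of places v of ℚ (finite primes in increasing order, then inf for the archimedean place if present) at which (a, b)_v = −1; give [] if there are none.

[2, 17]

Mod squares: a ≡ 646, b ≡ -10. Check v ∈ {∞, 2, 3, 5, 7, 13, 17, 19}.
v=3: a=3^4·(≡1), b=3^10·(≡2) mod 3; (1|3)=+1, (2|3)=-1; (−1)^{4·10·1}·(+1)^10·(-1)^4 = +1.
v=19: a=19^1·(≡18), b=19^2·(≡17) mod 19; (18|19)=-1, (17|19)=+1; (−1)^{1·2·9}·(-1)^2·(+1)^1 = +1.
v=7: a=7^0·(≡2), b=7^-6·(≡2) mod 7; (2|7)=+1, (2|7)=+1; (−1)^{0·-6·3}·(+1)^-6·(+1)^0 = +1.
v=∞: 646 > 0 and -10 < 0  ⇒  (a,b)_∞ = +1.
v=5: a=5^0·(≡4), b=5^5·(≡3) mod 5; (4|5)=+1, (3|5)=-1; (−1)^{0·5·2}·(+1)^5·(-1)^0 = +1.
v=17: a=17^1·(≡16), b=17^2·(≡10) mod 17; (16|17)=+1, (10|17)=-1; (−1)^{1·2·8}·(+1)^2·(-1)^1 = -1.
v=13: a=13^-2·(≡3), b=13^-2·(≡1) mod 13; (3|13)=+1, (1|13)=+1; (−1)^{-2·-2·6}·(+1)^-2·(+1)^-2 = +1.
v=2: v_2(a)=-7, v_2(b)=-3; units ≡ 3, 3 (mod 8); ε·ε+αω+βω = 1·1+-7·1+-3·1 ≡ 1  ⇒  (a,b)_2 = -1.
|Ram(646, -10)| = 2, even; anisotropic at {2, 17}.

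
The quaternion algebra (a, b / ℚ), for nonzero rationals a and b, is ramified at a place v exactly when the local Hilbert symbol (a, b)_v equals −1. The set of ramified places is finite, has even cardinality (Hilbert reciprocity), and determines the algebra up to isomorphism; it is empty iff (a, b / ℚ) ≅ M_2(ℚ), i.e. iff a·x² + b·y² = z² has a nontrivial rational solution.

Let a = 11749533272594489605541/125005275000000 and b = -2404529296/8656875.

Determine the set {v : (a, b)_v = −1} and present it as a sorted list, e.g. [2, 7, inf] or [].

[19, 31]

(a, b) ≡ (6479, -19) mod (ℚ^×)²; places V = {2, 3, 5, 7, 11, 13, 19, 23, 31, 41, ∞}.
(a,b)_13: α=0, u≡7; β=2, v≡8 (mod 13); (7|13)=-1, (8|13)=-1; sign (−1)^0·-1^2·-1^0 = +1.
(a,b)_7: α=2, u≡4; β=0, v≡2 (mod 7); (4|7)=+1, (2|7)=+1; sign (−1)^0·+1^0·+1^2 = +1.
(a,b)_23: α=6, u≡16; β=2, v≡1 (mod 23); (16|23)=+1, (1|23)=+1; sign (−1)^0·+1^2·+1^6 = +1.
(a,b)_31: α=1, u≡27; β=0, v≡26 (mod 31); (27|31)=-1, (26|31)=-1; sign (−1)^0·-1^0·-1^1 = -1.
(a,b)_41: α=6, u≡23; β=2, v≡13 (mod 41); (23|41)=+1, (13|41)=-1; sign (−1)^0·+1^2·-1^6 = +1.
(a,b)_5: α=-8, u≡4; β=-4, v≡4 (mod 5); (4|5)=+1, (4|5)=+1; sign (−1)^0·+1^-4·+1^-8 = +1.
(a,b)_19: α=-3, u≡14; β=-1, v≡2 (mod 19); (14|19)=-1, (2|19)=-1; sign (−1)^1·-1^-1·-1^-3 = -1.
(a,b)_11: α=1, u≡8; β=0, v≡1 (mod 11); (8|11)=-1, (1|11)=+1; sign (−1)^0·-1^0·+1^1 = +1.
(a,b)_3: α=-6, u≡2; β=-6, v≡2 (mod 3); (2|3)=-1, (2|3)=-1; sign (−1)^0·-1^-6·-1^-6 = +1.
(a,b)_∞: sgn(6479)=+, sgn(-19)=−, so +1.
(a,b)_2: α=-6, β=4; u≡7, v≡5 (mod 8); ε(u)ε(v)=1·0, αω(v)=-6·1, βω(u)=4·0; sum ≡ 0  ⇒  +1.
Ram(6479, -19) = {19, 31}; no ℚ_19-point on the conic.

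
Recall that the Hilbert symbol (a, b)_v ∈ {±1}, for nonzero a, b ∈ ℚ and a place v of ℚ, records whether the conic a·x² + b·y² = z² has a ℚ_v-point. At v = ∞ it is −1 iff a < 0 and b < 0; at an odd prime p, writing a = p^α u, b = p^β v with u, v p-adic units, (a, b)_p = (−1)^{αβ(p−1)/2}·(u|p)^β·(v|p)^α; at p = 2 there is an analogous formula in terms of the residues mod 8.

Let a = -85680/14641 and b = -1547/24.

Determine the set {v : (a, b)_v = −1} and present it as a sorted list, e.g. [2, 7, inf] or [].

Mod squares: a ≡ -595, b ≡ -9282. Check v ∈ {∞, 2, 3, 5, 7, 11, 13, 17}.
v=17: a=17^1·(≡15), b=17^1·(≡4) mod 17; (15|17)=+1, (4|17)=+1; (−1)^{1·1·8}·(+1)^1·(+1)^1 = +1.
v=3: a=3^2·(≡2), b=3^-1·(≡2) mod 3; (2|3)=-1, (2|3)=-1; (−1)^{2·-1·1}·(-1)^-1·(-1)^2 = -1.
v=11: a=11^-4·(≡10), b=11^0·(≡2) mod 11; (10|11)=-1, (2|11)=-1; (−1)^{-4·0·5}·(-1)^0·(-1)^-4 = +1.
v=2: v_2(a)=4, v_2(b)=-3; units ≡ 5, 7 (mod 8); ε·ε+αω+βω = 0·1+4·0+-3·1 ≡ 1  ⇒  (a,b)_2 = -1.
v=∞: -595 < 0 and -9282 < 0  ⇒  (a,b)_∞ = -1.
v=13: a=13^0·(≡1), b=13^1·(≡1) mod 13; (1|13)=+1, (1|13)=+1; (−1)^{0·1·6}·(+1)^1·(+1)^0 = +1.
v=5: a=5^1·(≡4), b=5^0·(≡2) mod 5; (4|5)=+1, (2|5)=-1; (−1)^{1·0·2}·(+1)^0·(-1)^1 = -1.
v=7: a=7^1·(≡6), b=7^1·(≡1) mod 7; (6|7)=-1, (1|7)=+1; (−1)^{1·1·3}·(-1)^1·(+1)^1 = +1.
Ram(-595, -9282) = {2, 3, 5, ∞}; no ℚ_2-point on the conic.

[2, 3, 5, inf]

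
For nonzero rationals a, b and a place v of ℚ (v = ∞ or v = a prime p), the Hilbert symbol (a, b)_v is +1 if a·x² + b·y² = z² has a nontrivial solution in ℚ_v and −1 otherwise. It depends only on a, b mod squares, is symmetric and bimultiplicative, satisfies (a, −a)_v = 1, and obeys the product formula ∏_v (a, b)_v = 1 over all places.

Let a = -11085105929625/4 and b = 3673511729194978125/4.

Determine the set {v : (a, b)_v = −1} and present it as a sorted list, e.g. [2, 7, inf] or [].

[7, 13]

Mod squares: a ≡ -65, b ≡ 45885. Check v ∈ {∞, 2, 3, 5, 7, 13, 19, 23}.
v=2: v_2(a)=-2, v_2(b)=-2; units ≡ 7, 5 (mod 8); ε·ε+αω+βω = 1·0+-2·1+-2·0 ≡ 0  ⇒  (a,b)_2 = +1.
v=7: a=7^2·(≡3), b=7^3·(≡5) mod 7; (3|7)=-1, (5|7)=-1; (−1)^{2·3·3}·(-1)^3·(-1)^2 = -1.
v=13: a=13^1·(≡7), b=13^2·(≡5) mod 13; (7|13)=-1, (5|13)=-1; (−1)^{1·2·6}·(-1)^2·(-1)^1 = -1.
v=23: a=23^2·(≡18), b=23^3·(≡21) mod 23; (18|23)=+1, (21|23)=-1; (−1)^{2·3·11}·(+1)^3·(-1)^2 = +1.
v=∞: -65 < 0 and 45885 > 0  ⇒  (a,b)_∞ = +1.
v=5: a=5^3·(≡2), b=5^5·(≡2) mod 5; (2|5)=-1, (2|5)=-1; (−1)^{3·5·2}·(-1)^5·(-1)^3 = +1.
v=19: a=19^2·(≡17), b=19^3·(≡12) mod 19; (17|19)=+1, (12|19)=-1; (−1)^{2·3·9}·(+1)^3·(-1)^2 = +1.
v=3: a=3^6·(≡1), b=3^5·(≡1) mod 3; (1|3)=+1, (1|3)=+1; (−1)^{6·5·1}·(+1)^5·(+1)^6 = +1.
|Ram(-65, 45885)| = 2, even; anisotropic at {7, 13}.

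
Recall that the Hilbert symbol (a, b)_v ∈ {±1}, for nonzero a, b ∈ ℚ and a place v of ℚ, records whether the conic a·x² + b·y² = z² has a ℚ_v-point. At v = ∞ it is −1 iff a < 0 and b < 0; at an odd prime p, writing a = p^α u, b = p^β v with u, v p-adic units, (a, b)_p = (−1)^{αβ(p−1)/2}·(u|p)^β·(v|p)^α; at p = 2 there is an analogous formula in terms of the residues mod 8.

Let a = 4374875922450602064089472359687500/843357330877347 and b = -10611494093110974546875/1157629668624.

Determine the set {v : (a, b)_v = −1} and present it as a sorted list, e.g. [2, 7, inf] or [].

(a, b) ≡ (19065, -30659) mod (ℚ^×)²; places V = {2, 3, 5, 7, 11, 13, 17, 19, 23, 31, 41, 43, ∞}.
(a,b)_23: α=8, u≡15; β=5, v≡2 (mod 23); (15|23)=-1, (2|23)=+1; sign (−1)^0·-1^5·+1^8 = -1.
(a,b)_41: α=3, u≡38; β=2, v≡16 (mod 41); (38|41)=-1, (16|41)=+1; sign (−1)^0·-1^2·+1^3 = +1.
(a,b)_19: α=-2, u≡8; β=-2, v≡17 (mod 19); (8|19)=-1, (17|19)=+1; sign (−1)^0·-1^-2·+1^-2 = +1.
(a,b)_31: α=5, u≡6; β=3, v≡3 (mod 31); (6|31)=-1, (3|31)=-1; sign (−1)^1·-1^3·-1^5 = -1.
(a,b)_2: α=2, β=-4; u≡1, v≡5 (mod 8); ε(u)ε(v)=0·0, αω(v)=2·1, βω(u)=-4·0; sum ≡ 0  ⇒  +1.
(a,b)_7: α=2, u≡1; β=2, v≡2 (mod 7); (1|7)=+1, (2|7)=+1; sign (−1)^0·+1^2·+1^2 = +1.
(a,b)_5: α=7, u≡2; β=6, v≡1 (mod 5); (2|5)=-1, (1|5)=+1; sign (−1)^0·-1^6·+1^7 = +1.
(a,b)_3: α=-3, u≡1; β=-4, v≡1 (mod 3); (1|3)=+1, (1|3)=+1; sign (−1)^0·+1^-4·+1^-3 = +1.
(a,b)_11: α=-6, u≡8; β=-4, v≡3 (mod 11); (8|11)=-1, (3|11)=+1; sign (−1)^0·-1^-4·+1^-6 = +1.
(a,b)_43: α=2, u≡9; β=1, v≡26 (mod 43); (9|43)=+1, (26|43)=-1; sign (−1)^0·+1^1·-1^2 = +1.
(a,b)_17: α=-2, u≡2; β=0, v≡2 (mod 17); (2|17)=+1, (2|17)=+1; sign (−1)^0·+1^0·+1^-2 = +1.
(a,b)_∞: sgn(19065)=+, sgn(-30659)=−, so +1.
(a,b)_13: α=-2, u≡11; β=-2, v≡5 (mod 13); (11|13)=-1, (5|13)=-1; sign (−1)^0·-1^-2·-1^-2 = +1.
|Ram(19065, -30659)| = 2, even; anisotropic at {23, 31}.

[23, 31]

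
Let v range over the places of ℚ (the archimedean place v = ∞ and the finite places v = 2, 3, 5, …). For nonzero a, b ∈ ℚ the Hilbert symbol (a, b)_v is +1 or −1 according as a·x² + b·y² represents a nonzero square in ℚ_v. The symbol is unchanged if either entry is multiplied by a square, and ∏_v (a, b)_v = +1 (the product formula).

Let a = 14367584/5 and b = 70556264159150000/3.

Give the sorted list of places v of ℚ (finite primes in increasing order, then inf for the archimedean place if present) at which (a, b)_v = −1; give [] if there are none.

[11, 17]

Mod squares: a ≡ 1870, b ≡ 105. Check v ∈ {∞, 2, 3, 5, 7, 11, 17}.
v=17: a=17^1·(≡13), b=17^2·(≡3) mod 17; (13|17)=+1, (3|17)=-1; (−1)^{1·2·8}·(+1)^2·(-1)^1 = -1.
v=11: a=11^1·(≡3), b=11^2·(≡7) mod 11; (3|11)=+1, (7|11)=-1; (−1)^{1·2·5}·(+1)^2·(-1)^1 = -1.
v=2: v_2(a)=5, v_2(b)=4; units ≡ 7, 1 (mod 8); ε·ε+αω+βω = 1·0+5·0+4·0 ≡ 0  ⇒  (a,b)_2 = +1.
v=3: a=3^0·(≡1), b=3^-1·(≡2) mod 3; (1|3)=+1, (2|3)=-1; (−1)^{0·-1·1}·(+1)^-1·(-1)^0 = +1.
v=7: a=7^4·(≡4), b=7^9·(≡1) mod 7; (4|7)=+1, (1|7)=+1; (−1)^{4·9·3}·(+1)^9·(+1)^4 = +1.
v=∞: 1870 > 0 and 105 > 0  ⇒  (a,b)_∞ = +1.
v=5: a=5^-1·(≡4), b=5^5·(≡1) mod 5; (4|5)=+1, (1|5)=+1; (−1)^{-1·5·2}·(+1)^5·(+1)^-1 = +1.
Ram(1870, 105) = {11, 17}; no ℚ_11-point on the conic.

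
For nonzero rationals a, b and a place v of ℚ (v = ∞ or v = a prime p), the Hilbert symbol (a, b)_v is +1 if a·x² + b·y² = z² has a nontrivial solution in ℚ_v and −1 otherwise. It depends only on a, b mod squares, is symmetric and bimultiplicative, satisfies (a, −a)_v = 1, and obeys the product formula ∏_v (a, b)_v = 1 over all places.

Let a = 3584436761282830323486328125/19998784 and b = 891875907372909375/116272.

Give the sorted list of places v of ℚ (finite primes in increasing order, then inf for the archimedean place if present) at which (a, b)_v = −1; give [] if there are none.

[5, 19, 41, 43]

Mod squares: a ≡ 205, b ≡ 167485. Check v ∈ {∞, 2, 3, 5, 7, 13, 19, 37, 41, 43}.
v=41: a=41^5·(≡31), b=41^3·(≡15) mod 41; (31|41)=+1, (15|41)=-1; (−1)^{5·3·20}·(+1)^3·(-1)^5 = -1.
v=3: a=3^4·(≡1), b=3^2·(≡1) mod 3; (1|3)=+1, (1|3)=+1; (−1)^{4·2·1}·(+1)^2·(+1)^4 = +1.
v=2: v_2(a)=-6, v_2(b)=-4; units ≡ 5, 5 (mod 8); ε·ε+αω+βω = 0·0+-6·1+-4·1 ≡ 0  ⇒  (a,b)_2 = +1.
v=∞: 205 > 0 and 167485 > 0  ⇒  (a,b)_∞ = +1.
v=7: a=7^4·(≡2), b=7^2·(≡5) mod 7; (2|7)=+1, (5|7)=-1; (−1)^{4·2·3}·(+1)^2·(-1)^4 = +1.
v=5: a=5^13·(≡4), b=5^5·(≡3) mod 5; (4|5)=+1, (3|5)=-1; (−1)^{13·5·2}·(+1)^5·(-1)^13 = -1.
v=37: a=37^0·(≡5), b=37^2·(≡2) mod 37; (5|37)=-1, (2|37)=-1; (−1)^{0·2·18}·(-1)^2·(-1)^0 = +1.
v=13: a=13^-2·(≡1), b=13^-2·(≡6) mod 13; (1|13)=+1, (6|13)=-1; (−1)^{-2·-2·6}·(+1)^-2·(-1)^-2 = +1.
v=19: a=19^4·(≡3), b=19^3·(≡2) mod 19; (3|19)=-1, (2|19)=-1; (−1)^{4·3·9}·(-1)^3·(-1)^4 = -1.
v=43: a=43^-2·(≡12), b=43^-1·(≡11) mod 43; (12|43)=-1, (11|43)=+1; (−1)^{-2·-1·21}·(-1)^-1·(+1)^-2 = -1.
|Ram(205, 167485)| = 4, even; anisotropic at {5, 19, 41, 43}.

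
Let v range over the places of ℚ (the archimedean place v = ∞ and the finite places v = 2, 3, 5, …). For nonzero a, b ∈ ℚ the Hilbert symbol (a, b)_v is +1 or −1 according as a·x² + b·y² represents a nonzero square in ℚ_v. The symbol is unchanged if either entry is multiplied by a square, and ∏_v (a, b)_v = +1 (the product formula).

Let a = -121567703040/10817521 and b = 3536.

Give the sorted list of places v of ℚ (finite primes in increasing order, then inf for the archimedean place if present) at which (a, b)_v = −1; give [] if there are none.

[17, 29]

(a, b) ≡ (-1015, 221) mod (ℚ^×)²; places V = {2, 3, 5, 7, 11, 13, 17, 19, 23, 29, ∞}.
(a,b)_∞: sgn(-1015)=−, sgn(221)=+, so +1.
(a,b)_7: α=1, u≡4; β=0, v≡1 (mod 7); (4|7)=+1, (1|7)=+1; sign (−1)^0·+1^0·+1^1 = +1.
(a,b)_23: α=-2, u≡22; β=0, v≡17 (mod 23); (22|23)=-1, (17|23)=-1; sign (−1)^0·-1^0·-1^-2 = +1.
(a,b)_11: α=-2, u≡2; β=0, v≡5 (mod 11); (2|11)=-1, (5|11)=+1; sign (−1)^0·-1^0·+1^-2 = +1.
(a,b)_29: α=1, u≡1; β=0, v≡27 (mod 29); (1|29)=+1, (27|29)=-1; sign (−1)^0·+1^0·-1^1 = -1.
(a,b)_2: α=12, β=4; u≡1, v≡5 (mod 8); ε(u)ε(v)=0·0, αω(v)=12·1, βω(u)=4·0; sum ≡ 0  ⇒  +1.
(a,b)_3: α=4, u≡2; β=0, v≡2 (mod 3); (2|3)=-1, (2|3)=-1; sign (−1)^0·-1^0·-1^4 = +1.
(a,b)_17: α=0, u≡14; β=1, v≡4 (mod 17); (14|17)=-1, (4|17)=+1; sign (−1)^0·-1^1·+1^0 = -1.
(a,b)_13: α=-2, u≡10; β=1, v≡12 (mod 13); (10|13)=+1, (12|13)=+1; sign (−1)^0·+1^1·+1^-2 = +1.
(a,b)_19: α=2, u≡4; β=0, v≡2 (mod 19); (4|19)=+1, (2|19)=-1; sign (−1)^0·+1^0·-1^2 = +1.
(a,b)_5: α=1, u≡2; β=0, v≡1 (mod 5); (2|5)=-1, (1|5)=+1; sign (−1)^0·-1^0·+1^1 = +1.
(-1015, 221 / ℚ) ramifies at {17, 29}: a division algebra.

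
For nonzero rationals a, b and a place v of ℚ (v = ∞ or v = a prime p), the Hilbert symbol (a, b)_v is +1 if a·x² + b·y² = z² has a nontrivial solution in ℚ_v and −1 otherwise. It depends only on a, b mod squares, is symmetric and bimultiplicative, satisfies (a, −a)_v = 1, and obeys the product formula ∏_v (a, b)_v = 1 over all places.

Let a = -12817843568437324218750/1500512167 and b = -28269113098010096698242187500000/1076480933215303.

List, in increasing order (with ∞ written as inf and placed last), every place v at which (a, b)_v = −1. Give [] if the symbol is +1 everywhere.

[2, 3, 13, inf]

Mod squares: a ≡ -546, b ≡ -79170. Check v ∈ {∞, 2, 3, 5, 7, 11, 13, 29, 31}.
v=29: a=29^2·(≡9), b=29^3·(≡13) mod 29; (9|29)=+1, (13|29)=+1; (−1)^{2·3·14}·(+1)^3·(+1)^2 = +1.
v=7: a=7^-1·(≡5), b=7^-3·(≡1) mod 7; (5|7)=-1, (1|7)=+1; (−1)^{-1·-3·3}·(-1)^-3·(+1)^-1 = +1.
v=11: a=11^-8·(≡9), b=11^-12·(≡2) mod 11; (9|11)=+1, (2|11)=-1; (−1)^{-8·-12·5}·(+1)^-12·(-1)^-8 = +1.
v=∞: -546 < 0 and -79170 < 0  ⇒  (a,b)_∞ = -1.
v=31: a=31^2·(≡22), b=31^2·(≡20) mod 31; (22|31)=-1, (20|31)=+1; (−1)^{2·2·15}·(-1)^2·(+1)^2 = +1.
v=13: a=13^5·(≡1), b=13^7·(≡7) mod 13; (1|13)=+1, (7|13)=-1; (−1)^{5·7·6}·(+1)^7·(-1)^5 = -1.
v=2: v_2(a)=1, v_2(b)=5; units ≡ 7, 7 (mod 8); ε·ε+αω+βω = 1·1+1·0+5·0 ≡ 1  ⇒  (a,b)_2 = -1.
v=5: a=5^10·(≡4), b=5^15·(≡4) mod 5; (4|5)=+1, (4|5)=+1; (−1)^{10·15·2}·(+1)^15·(+1)^10 = +1.
v=3: a=3^7·(≡1), b=3^9·(≡1) mod 3; (1|3)=+1, (1|3)=+1; (−1)^{7·9·1}·(+1)^9·(+1)^7 = -1.
Ram(-546, -79170) = {2, 3, 13, ∞}; no ℚ_2-point on the conic.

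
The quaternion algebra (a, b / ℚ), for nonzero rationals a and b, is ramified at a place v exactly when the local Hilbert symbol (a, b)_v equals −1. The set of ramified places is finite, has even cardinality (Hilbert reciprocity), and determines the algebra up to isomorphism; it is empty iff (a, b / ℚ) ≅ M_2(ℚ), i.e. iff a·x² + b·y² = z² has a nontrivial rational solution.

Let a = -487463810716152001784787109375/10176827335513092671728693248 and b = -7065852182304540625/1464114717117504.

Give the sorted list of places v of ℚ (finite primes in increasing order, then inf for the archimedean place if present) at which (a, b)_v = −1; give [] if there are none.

(a, b) ≡ (-285285, -13585) mod (ℚ^×)²; places V = {2, 3, 5, 7, 11, 13, 19, 29, ∞}.
(a,b)_19: α=13, u≡3; β=9, v≡1 (mod 19); (3|19)=-1, (1|19)=+1; sign (−1)^1·-1^9·+1^13 = +1.
(a,b)_2: α=-12, β=-6; u≡3, v≡7 (mod 8); ε(u)ε(v)=1·1, αω(v)=-12·0, βω(u)=-6·1; sum ≡ 1  ⇒  -1.
(a,b)_29: α=-2, u≡11; β=0, v≡28 (mod 29); (11|29)=-1, (28|29)=+1; sign (−1)^0·-1^0·+1^-2 = +1.
(a,b)_13: α=1, u≡12; β=1, v≡11 (mod 13); (12|13)=+1, (11|13)=-1; sign (−1)^0·+1^1·-1^1 = -1.
(a,b)_∞: sgn(-285285)=−, sgn(-13585)=−, so -1.
(a,b)_5: α=9, u≡3; β=5, v≡3 (mod 5); (3|5)=-1, (3|5)=-1; sign (−1)^0·-1^5·-1^9 = +1.
(a,b)_11: α=3, u≡9; β=1, v≡7 (mod 11); (9|11)=+1, (7|11)=-1; sign (−1)^1·+1^1·-1^3 = +1.
(a,b)_3: α=-45, u≡2; β=-28, v≡2 (mod 3); (2|3)=-1, (2|3)=-1; sign (−1)^0·-1^-28·-1^-45 = -1.
(a,b)_7: α=3, u≡5; β=2, v≡4 (mod 7); (5|7)=-1, (4|7)=+1; sign (−1)^0·-1^2·+1^3 = +1.
(-285285, -13585 / ℚ) ramifies at {2, 3, 13, ∞}: a division algebra.

[2, 3, 13, inf]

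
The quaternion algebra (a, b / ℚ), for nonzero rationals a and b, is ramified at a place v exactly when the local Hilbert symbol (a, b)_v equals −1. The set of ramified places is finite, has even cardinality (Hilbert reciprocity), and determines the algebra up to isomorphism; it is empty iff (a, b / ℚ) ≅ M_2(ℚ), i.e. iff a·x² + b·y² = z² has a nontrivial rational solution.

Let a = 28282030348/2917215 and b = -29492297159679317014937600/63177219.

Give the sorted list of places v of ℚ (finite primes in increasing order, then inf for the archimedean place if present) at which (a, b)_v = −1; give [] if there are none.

Mod squares: a ≡ 2805, b ≡ -561. Check v ∈ {∞, 2, 3, 5, 7, 11, 13, 17, 43, 47, 53}.
v=5: a=5^-1·(≡1), b=5^2·(≡4) mod 5; (1|5)=+1, (4|5)=+1; (−1)^{-1·2·2}·(+1)^2·(+1)^-1 = +1.
v=43: a=43^2·(≡31), b=43^0·(≡36) mod 43; (31|43)=+1, (36|43)=+1; (−1)^{2·0·21}·(+1)^0·(+1)^2 = +1.
v=47: a=47^0·(≡36), b=47^2·(≡34) mod 47; (36|47)=+1, (34|47)=+1; (−1)^{0·2·23}·(+1)^2·(+1)^0 = +1.
v=11: a=11^3·(≡2), b=11^11·(≡1) mod 11; (2|11)=-1, (1|11)=+1; (−1)^{3·11·5}·(-1)^11·(+1)^3 = +1.
v=53: a=53^0·(≡38), b=53^-2·(≡19) mod 53; (38|53)=+1, (19|53)=-1; (−1)^{0·-2·26}·(+1)^-2·(-1)^0 = +1.
v=∞: 2805 > 0 and -561 < 0  ⇒  (a,b)_∞ = +1.
v=13: a=13^2·(≡3), b=13^4·(≡8) mod 13; (3|13)=+1, (8|13)=-1; (−1)^{2·4·6}·(+1)^4·(-1)^2 = +1.
v=3: a=3^-5·(≡2), b=3^-3·(≡2) mod 3; (2|3)=-1, (2|3)=-1; (−1)^{-5·-3·1}·(-1)^-3·(-1)^-5 = -1.
v=2: v_2(a)=2, v_2(b)=16; units ≡ 5, 7 (mod 8); ε·ε+αω+βω = 0·1+2·0+16·1 ≡ 0  ⇒  (a,b)_2 = +1.
v=17: a=17^1·(≡11), b=17^-1·(≡9) mod 17; (11|17)=-1, (9|17)=+1; (−1)^{1·-1·8}·(-1)^-1·(+1)^1 = -1.
v=7: a=7^-4·(≡3), b=7^-2·(≡6) mod 7; (3|7)=-1, (6|7)=-1; (−1)^{-4·-2·3}·(-1)^-2·(-1)^-4 = +1.
Ram(2805, -561) = {3, 17}; no ℚ_3-point on the conic.

[3, 17]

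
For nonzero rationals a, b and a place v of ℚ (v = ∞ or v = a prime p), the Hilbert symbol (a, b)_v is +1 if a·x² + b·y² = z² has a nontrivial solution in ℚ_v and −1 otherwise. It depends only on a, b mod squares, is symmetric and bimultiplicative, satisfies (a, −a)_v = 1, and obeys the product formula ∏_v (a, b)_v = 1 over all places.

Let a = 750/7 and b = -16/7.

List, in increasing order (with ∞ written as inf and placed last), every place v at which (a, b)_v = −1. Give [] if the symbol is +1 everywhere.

[3, 5]

Mod squares: a ≡ 210, b ≡ -7. Check v ∈ {∞, 2, 3, 5, 7}.
v=2: v_2(a)=1, v_2(b)=4; units ≡ 1, 1 (mod 8); ε·ε+αω+βω = 0·0+1·0+4·0 ≡ 0  ⇒  (a,b)_2 = +1.
v=7: a=7^-1·(≡1), b=7^-1·(≡5) mod 7; (1|7)=+1, (5|7)=-1; (−1)^{-1·-1·3}·(+1)^-1·(-1)^-1 = +1.
v=5: a=5^3·(≡3), b=5^0·(≡2) mod 5; (3|5)=-1, (2|5)=-1; (−1)^{3·0·2}·(-1)^0·(-1)^3 = -1.
v=∞: 210 > 0 and -7 < 0  ⇒  (a,b)_∞ = +1.
v=3: a=3^1·(≡1), b=3^0·(≡2) mod 3; (1|3)=+1, (2|3)=-1; (−1)^{1·0·1}·(+1)^0·(-1)^1 = -1.
(210, -7 / ℚ) ramifies at {3, 5}: a division algebra.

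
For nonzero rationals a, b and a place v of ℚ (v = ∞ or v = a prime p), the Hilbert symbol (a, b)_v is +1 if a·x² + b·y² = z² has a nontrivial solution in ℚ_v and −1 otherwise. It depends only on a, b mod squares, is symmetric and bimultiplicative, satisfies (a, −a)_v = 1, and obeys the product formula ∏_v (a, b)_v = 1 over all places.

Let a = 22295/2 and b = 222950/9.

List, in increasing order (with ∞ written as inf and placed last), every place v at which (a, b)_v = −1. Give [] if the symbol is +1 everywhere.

[5, 13]

(a, b) ≡ (910, 182) mod (ℚ^×)²; places V = {2, 3, 5, 7, 13, ∞}.
(a,b)_∞: sgn(910)=+, sgn(182)=+, so +1.
(a,b)_13: α=1, u≡6; β=1, v≡9 (mod 13); (6|13)=-1, (9|13)=+1; sign (−1)^0·-1^1·+1^1 = -1.
(a,b)_2: α=-1, β=1; u≡7, v≡3 (mod 8); ε(u)ε(v)=1·1, αω(v)=-1·1, βω(u)=1·0; sum ≡ 0  ⇒  +1.
(a,b)_5: α=1, u≡2; β=2, v≡2 (mod 5); (2|5)=-1, (2|5)=-1; sign (−1)^0·-1^2·-1^1 = -1.
(a,b)_3: α=0, u≡1; β=-2, v≡2 (mod 3); (1|3)=+1, (2|3)=-1; sign (−1)^0·+1^-2·-1^0 = +1.
(a,b)_7: α=3, u≡1; β=3, v≡3 (mod 7); (1|7)=+1, (3|7)=-1; sign (−1)^1·+1^3·-1^3 = +1.
|Ram(910, 182)| = 2, even; anisotropic at {5, 13}.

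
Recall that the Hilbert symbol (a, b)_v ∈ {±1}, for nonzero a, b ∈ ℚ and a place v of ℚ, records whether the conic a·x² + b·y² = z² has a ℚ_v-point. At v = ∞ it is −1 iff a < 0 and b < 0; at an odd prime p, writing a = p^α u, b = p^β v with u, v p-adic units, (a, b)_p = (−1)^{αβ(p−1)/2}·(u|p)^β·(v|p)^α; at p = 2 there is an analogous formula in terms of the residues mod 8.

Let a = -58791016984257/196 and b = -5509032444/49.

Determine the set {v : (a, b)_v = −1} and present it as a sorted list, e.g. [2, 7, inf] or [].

[17, inf]

Mod squares: a ≡ -290377, b ≡ -551. Check v ∈ {∞, 2, 3, 7, 17, 19, 29, 31}.
v=19: a=19^1·(≡8), b=19^1·(≡4) mod 19; (8|19)=-1, (4|19)=+1; (−1)^{1·1·9}·(-1)^1·(+1)^1 = +1.
v=∞: -290377 < 0 and -551 < 0  ⇒  (a,b)_∞ = -1.
v=2: v_2(a)=-2, v_2(b)=2; units ≡ 7, 1 (mod 8); ε·ε+αω+βω = 1·0+-2·0+2·0 ≡ 0  ⇒  (a,b)_2 = +1.
v=7: a=7^-2·(≡4), b=7^-2·(≡1) mod 7; (4|7)=+1, (1|7)=+1; (−1)^{-2·-2·3}·(+1)^-2·(+1)^-2 = +1.
v=29: a=29^1·(≡19), b=29^1·(≡15) mod 29; (19|29)=-1, (15|29)=-1; (−1)^{1·1·14}·(-1)^1·(-1)^1 = +1.
v=3: a=3^6·(≡2), b=3^2·(≡1) mod 3; (2|3)=-1, (1|3)=+1; (−1)^{6·2·1}·(-1)^2·(+1)^6 = +1.
v=31: a=31^3·(≡13), b=31^2·(≡16) mod 31; (13|31)=-1, (16|31)=+1; (−1)^{3·2·15}·(-1)^2·(+1)^3 = +1.
v=17: a=17^3·(≡9), b=17^2·(≡12) mod 17; (9|17)=+1, (12|17)=-1; (−1)^{3·2·8}·(+1)^2·(-1)^3 = -1.
(-290377, -551 / ℚ) ramifies at {17, ∞}: a division algebra.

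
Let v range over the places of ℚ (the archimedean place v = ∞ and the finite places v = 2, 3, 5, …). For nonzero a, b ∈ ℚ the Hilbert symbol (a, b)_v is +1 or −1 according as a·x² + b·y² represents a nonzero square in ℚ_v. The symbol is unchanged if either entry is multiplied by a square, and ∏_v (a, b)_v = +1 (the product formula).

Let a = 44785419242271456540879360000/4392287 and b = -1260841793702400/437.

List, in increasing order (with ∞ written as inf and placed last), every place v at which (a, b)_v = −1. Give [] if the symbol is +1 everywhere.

[2, 13, 23, 37]

(a, b) ≡ (11063, -32338) mod (ℚ^×)²; places V = {2, 3, 5, 7, 13, 19, 23, 37, ∞}.
(a,b)_7: α=4, u≡3; β=4, v≡4 (mod 7); (3|7)=-1, (4|7)=+1; sign (−1)^0·-1^4·+1^4 = +1.
(a,b)_5: α=4, u≡3; β=2, v≡2 (mod 5); (3|5)=-1, (2|5)=-1; sign (−1)^0·-1^2·-1^4 = +1.
(a,b)_2: α=12, β=9; u≡7, v≡7 (mod 8); ε(u)ε(v)=1·1, αω(v)=12·0, βω(u)=9·0; sum ≡ 1  ⇒  -1.
(a,b)_13: α=5, u≡2; β=2, v≡6 (mod 13); (2|13)=-1, (6|13)=-1; sign (−1)^0·-1^2·-1^5 = -1.
(a,b)_3: α=18, u≡2; β=8, v≡2 (mod 3); (2|3)=-1, (2|3)=-1; sign (−1)^0·-1^8·-1^18 = +1.
(a,b)_37: α=3, u≡12; β=1, v≡29 (mod 37); (12|37)=+1, (29|37)=-1; sign (−1)^0·+1^1·-1^3 = -1.
(a,b)_23: α=-3, u≡22; β=-1, v≡20 (mod 23); (22|23)=-1, (20|23)=-1; sign (−1)^1·-1^-1·-1^-3 = -1.
(a,b)_19: α=-2, u≡4; β=-1, v≡12 (mod 19); (4|19)=+1, (12|19)=-1; sign (−1)^0·+1^-1·-1^-2 = +1.
(a,b)_∞: sgn(11063)=+, sgn(-32338)=−, so +1.
(11063, -32338 / ℚ) ramifies at {2, 13, 23, 37}: a division algebra.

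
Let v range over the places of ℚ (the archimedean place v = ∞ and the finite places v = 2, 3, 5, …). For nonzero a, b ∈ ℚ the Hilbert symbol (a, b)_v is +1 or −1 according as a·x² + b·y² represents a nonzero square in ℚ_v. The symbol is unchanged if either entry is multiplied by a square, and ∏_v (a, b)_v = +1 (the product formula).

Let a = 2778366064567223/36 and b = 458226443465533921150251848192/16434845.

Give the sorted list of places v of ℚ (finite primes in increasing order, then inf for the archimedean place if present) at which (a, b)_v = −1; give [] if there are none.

[5, 29, 31, 43]

(a, b) ≡ (11687, 286810) mod (ℚ^×)²; places V = {2, 3, 5, 7, 13, 17, 23, 29, 31, 37, 43, ∞}.
(a,b)_5: α=0, u≡3; β=-1, v≡3 (mod 5); (3|5)=-1, (3|5)=-1; sign (−1)^0·-1^-1·-1^0 = -1.
(a,b)_7: α=0, u≡4; β=-4, v≡6 (mod 7); (4|7)=+1, (6|7)=-1; sign (−1)^0·+1^-4·-1^0 = +1.
(a,b)_23: α=2, u≡6; β=3, v≡4 (mod 23); (6|23)=+1, (4|23)=+1; sign (−1)^0·+1^3·+1^2 = +1.
(a,b)_2: α=-2, β=9; u≡7, v≡5 (mod 8); ε(u)ε(v)=1·0, αω(v)=-2·1, βω(u)=9·0; sum ≡ 0  ⇒  +1.
(a,b)_43: α=2, u≡33; β=3, v≡28 (mod 43); (33|43)=-1, (28|43)=-1; sign (−1)^0·-1^3·-1^2 = -1.
(a,b)_13: α=1, u≡8; β=2, v≡4 (mod 13); (8|13)=-1, (4|13)=+1; sign (−1)^0·-1^2·+1^1 = +1.
(a,b)_31: α=1, u≡19; β=4, v≡24 (mod 31); (19|31)=+1, (24|31)=-1; sign (−1)^0·+1^4·-1^1 = -1.
(a,b)_37: α=0, u≡35; β=-2, v≡18 (mod 37); (35|37)=-1, (18|37)=-1; sign (−1)^0·-1^-2·-1^0 = +1.
(a,b)_17: α=2, u≡16; β=2, v≡7 (mod 17); (16|17)=+1, (7|17)=-1; sign (−1)^0·+1^2·-1^2 = +1.
(a,b)_29: α=3, u≡8; β=5, v≡4 (mod 29); (8|29)=-1, (4|29)=+1; sign (−1)^0·-1^5·+1^3 = -1.
(a,b)_3: α=-2, u≡2; β=0, v≡1 (mod 3); (2|3)=-1, (1|3)=+1; sign (−1)^0·-1^0·+1^-2 = +1.
(a,b)_∞: sgn(11687)=+, sgn(286810)=+, so +1.
Ram(11687, 286810) = {5, 29, 31, 43}; no ℚ_5-point on the conic.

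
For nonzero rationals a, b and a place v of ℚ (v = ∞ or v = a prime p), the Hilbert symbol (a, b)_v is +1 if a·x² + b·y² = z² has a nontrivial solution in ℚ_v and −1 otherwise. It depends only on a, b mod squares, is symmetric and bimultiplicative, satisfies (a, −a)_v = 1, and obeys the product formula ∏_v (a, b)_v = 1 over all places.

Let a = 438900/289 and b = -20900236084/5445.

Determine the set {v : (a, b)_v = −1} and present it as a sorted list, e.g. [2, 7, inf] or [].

(a, b) ≡ (4389, -534905) mod (ℚ^×)²; places V = {2, 3, 5, 7, 11, 13, 17, 19, 29, 31, ∞}.
(a,b)_5: α=2, u≡4; β=-1, v≡4 (mod 5); (4|5)=+1, (4|5)=+1; sign (−1)^0·+1^-1·+1^2 = +1.
(a,b)_31: α=0, u≡25; β=1, v≡30 (mod 31); (25|31)=+1, (30|31)=-1; sign (−1)^0·+1^1·-1^0 = +1.
(a,b)_17: α=-2, u≡11; β=3, v≡16 (mod 17); (11|17)=-1, (16|17)=+1; sign (−1)^0·-1^3·+1^-2 = -1.
(a,b)_2: α=2, β=2; u≡5, v≡7 (mod 8); ε(u)ε(v)=0·1, αω(v)=2·0, βω(u)=2·1; sum ≡ 0  ⇒  +1.
(a,b)_3: α=1, u≡2; β=-2, v≡1 (mod 3); (2|3)=-1, (1|3)=+1; sign (−1)^0·-1^-2·+1^1 = +1.
(a,b)_29: α=0, u≡15; β=1, v≡13 (mod 29); (15|29)=-1, (13|29)=+1; sign (−1)^0·-1^1·+1^0 = -1.
(a,b)_∞: sgn(4389)=+, sgn(-534905)=−, so +1.
(a,b)_7: α=1, u≡4; β=1, v≡2 (mod 7); (4|7)=+1, (2|7)=+1; sign (−1)^1·+1^1·+1^1 = -1.
(a,b)_19: α=1, u≡18; β=0, v≡13 (mod 19); (18|19)=-1, (13|19)=-1; sign (−1)^0·-1^0·-1^1 = -1.
(a,b)_11: α=1, u≡1; β=-2, v≡9 (mod 11); (1|11)=+1, (9|11)=+1; sign (−1)^0·+1^-2·+1^1 = +1.
(a,b)_13: α=0, u≡11; β=2, v≡11 (mod 13); (11|13)=-1, (11|13)=-1; sign (−1)^0·-1^2·-1^0 = +1.
Ram(4389, -534905) = {7, 17, 19, 29}; no ℚ_7-point on the conic.

[7, 17, 19, 29]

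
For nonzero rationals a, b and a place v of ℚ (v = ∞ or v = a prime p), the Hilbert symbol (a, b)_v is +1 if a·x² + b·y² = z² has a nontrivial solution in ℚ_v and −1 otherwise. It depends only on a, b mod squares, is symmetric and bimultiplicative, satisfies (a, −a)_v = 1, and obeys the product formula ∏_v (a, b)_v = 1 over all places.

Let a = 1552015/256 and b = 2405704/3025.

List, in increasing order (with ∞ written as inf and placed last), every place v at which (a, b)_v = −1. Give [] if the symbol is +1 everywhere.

(a, b) ≡ (1615, 34) mod (ℚ^×)²; places V = {2, 5, 7, 11, 17, 19, 31, ∞}.
(a,b)_11: α=0, u≡1; β=-2, v≡5 (mod 11); (1|11)=+1, (5|11)=+1; sign (−1)^0·+1^-2·+1^0 = +1.
(a,b)_7: α=0, u≡6; β=2, v≡5 (mod 7); (6|7)=-1, (5|7)=-1; sign (−1)^0·-1^2·-1^0 = +1.
(a,b)_19: α=1, u≡11; β=2, v≡13 (mod 19); (11|19)=+1, (13|19)=-1; sign (−1)^0·+1^2·-1^1 = -1.
(a,b)_2: α=-8, β=3; u≡7, v≡1 (mod 8); ε(u)ε(v)=1·0, αω(v)=-8·0, βω(u)=3·0; sum ≡ 0  ⇒  +1.
(a,b)_∞: sgn(1615)=+, sgn(34)=+, so +1.
(a,b)_31: α=2, u≡12; β=0, v≡23 (mod 31); (12|31)=-1, (23|31)=-1; sign (−1)^0·-1^0·-1^2 = +1.
(a,b)_5: α=1, u≡3; β=-2, v≡4 (mod 5); (3|5)=-1, (4|5)=+1; sign (−1)^0·-1^-2·+1^1 = +1.
(a,b)_17: α=1, u≡5; β=1, v≡13 (mod 17); (5|17)=-1, (13|17)=+1; sign (−1)^0·-1^1·+1^1 = -1.
(1615, 34 / ℚ) ramifies at {17, 19}: a division algebra.

[17, 19]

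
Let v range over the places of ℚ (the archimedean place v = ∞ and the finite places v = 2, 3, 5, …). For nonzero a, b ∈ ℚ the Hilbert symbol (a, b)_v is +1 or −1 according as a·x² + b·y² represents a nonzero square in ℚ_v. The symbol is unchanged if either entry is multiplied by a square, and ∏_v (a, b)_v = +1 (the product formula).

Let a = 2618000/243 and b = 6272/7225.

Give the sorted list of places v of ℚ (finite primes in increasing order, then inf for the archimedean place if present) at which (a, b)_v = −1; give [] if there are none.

[2, 3, 5, 11]

Mod squares: a ≡ 19635, b ≡ 2. Check v ∈ {∞, 2, 3, 5, 7, 11, 17}.
v=3: a=3^-5·(≡2), b=3^0·(≡2) mod 3; (2|3)=-1, (2|3)=-1; (−1)^{-5·0·1}·(-1)^0·(-1)^-5 = -1.
v=11: a=11^1·(≡4), b=11^0·(≡10) mod 11; (4|11)=+1, (10|11)=-1; (−1)^{1·0·5}·(+1)^0·(-1)^1 = -1.
v=5: a=5^3·(≡3), b=5^-2·(≡3) mod 5; (3|5)=-1, (3|5)=-1; (−1)^{3·-2·2}·(-1)^-2·(-1)^3 = -1.
v=17: a=17^1·(≡13), b=17^-2·(≡2) mod 17; (13|17)=+1, (2|17)=+1; (−1)^{1·-2·8}·(+1)^-2·(+1)^1 = +1.
v=∞: 19635 > 0 and 2 > 0  ⇒  (a,b)_∞ = +1.
v=2: v_2(a)=4, v_2(b)=7; units ≡ 3, 1 (mod 8); ε·ε+αω+βω = 1·0+4·0+7·1 ≡ 1  ⇒  (a,b)_2 = -1.
v=7: a=7^1·(≡5), b=7^2·(≡2) mod 7; (5|7)=-1, (2|7)=+1; (−1)^{1·2·3}·(-1)^2·(+1)^1 = +1.
(19635, 2 / ℚ) ramifies at {2, 3, 5, 11}: a division algebra.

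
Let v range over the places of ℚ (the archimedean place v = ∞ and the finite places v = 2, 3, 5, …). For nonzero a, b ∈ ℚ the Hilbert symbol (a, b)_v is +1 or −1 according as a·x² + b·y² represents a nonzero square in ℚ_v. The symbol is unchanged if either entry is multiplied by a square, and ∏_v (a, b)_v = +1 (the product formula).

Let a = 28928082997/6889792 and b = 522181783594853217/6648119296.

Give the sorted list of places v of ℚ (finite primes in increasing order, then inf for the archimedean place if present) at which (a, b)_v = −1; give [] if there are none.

[11, 23]

(a, b) ≡ (3289, 17) mod (ℚ^×)²; places V = {2, 3, 7, 11, 13, 17, 23, 37, 47, ∞}.
(a,b)_2: α=-6, β=-14; u≡1, v≡1 (mod 8); ε(u)ε(v)=0·0, αω(v)=-6·0, βω(u)=-14·0; sum ≡ 0  ⇒  +1.
(a,b)_3: α=0, u≡1; β=2, v≡2 (mod 3); (1|3)=+1, (2|3)=-1; sign (−1)^0·+1^2·-1^0 = +1.
(a,b)_37: α=2, u≡27; β=0, v≡8 (mod 37); (27|37)=+1, (8|37)=-1; sign (−1)^0·+1^0·-1^2 = +1.
(a,b)_11: α=1, u≡7; β=2, v≡2 (mod 11); (7|11)=-1, (2|11)=-1; sign (−1)^0·-1^2·-1^1 = -1.
(a,b)_∞: sgn(3289)=+, sgn(17)=+, so +1.
(a,b)_13: α=-3, u≡7; β=-2, v≡3 (mod 13); (7|13)=-1, (3|13)=+1; sign (−1)^0·-1^-2·+1^-3 = +1.
(a,b)_7: α=-2, u≡5; β=-4, v≡6 (mod 7); (5|7)=-1, (6|7)=-1; sign (−1)^0·-1^-4·-1^-2 = +1.
(a,b)_17: α=4, u≡9; β=7, v≡2 (mod 17); (9|17)=+1, (2|17)=+1; sign (−1)^0·+1^7·+1^4 = +1.
(a,b)_23: α=1, u≡11; β=2, v≡22 (mod 23); (11|23)=-1, (22|23)=-1; sign (−1)^0·-1^2·-1^1 = -1.
(a,b)_47: α=0, u≡5; β=2, v≡14 (mod 47); (5|47)=-1, (14|47)=+1; sign (−1)^0·-1^2·+1^0 = +1.
(3289, 17 / ℚ) ramifies at {11, 23}: a division algebra.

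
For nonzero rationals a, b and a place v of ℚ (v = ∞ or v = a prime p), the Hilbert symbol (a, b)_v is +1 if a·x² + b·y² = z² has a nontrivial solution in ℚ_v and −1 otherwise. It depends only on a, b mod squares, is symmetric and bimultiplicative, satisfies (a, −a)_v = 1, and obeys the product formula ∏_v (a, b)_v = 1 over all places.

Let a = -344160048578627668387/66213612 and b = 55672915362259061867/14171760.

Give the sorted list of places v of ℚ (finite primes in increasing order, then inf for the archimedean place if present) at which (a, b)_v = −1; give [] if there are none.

[11, 13, 17, 23]

(a, b) ≡ (-15249, 451605) mod (ℚ^×)²; places V = {2, 3, 5, 7, 11, 13, 17, 19, 23, 29, 37, ∞}.
(a,b)_5: α=0, u≡4; β=-1, v≡1 (mod 5); (4|5)=+1, (1|5)=+1; sign (−1)^0·+1^-1·+1^0 = +1.
(a,b)_19: α=4, u≡18; β=4, v≡10 (mod 19); (18|19)=-1, (10|19)=-1; sign (−1)^0·-1^4·-1^4 = +1.
(a,b)_37: α=2, u≡35; β=0, v≡6 (mod 37); (35|37)=-1, (6|37)=-1; sign (−1)^0·-1^0·-1^2 = +1.
(a,b)_23: α=3, u≡2; β=1, v≡2 (mod 23); (2|23)=+1, (2|23)=+1; sign (−1)^1·+1^1·+1^3 = -1.
(a,b)_13: α=1, u≡3; β=2, v≡11 (mod 13); (3|13)=+1, (11|13)=-1; sign (−1)^0·+1^2·-1^1 = -1.
(a,b)_3: α=-9, u≡2; β=-11, v≡1 (mod 3); (2|3)=-1, (1|3)=+1; sign (−1)^1·-1^-11·+1^-9 = +1.
(a,b)_29: α=-2, u≡24; β=0, v≡14 (mod 29); (24|29)=+1, (14|29)=-1; sign (−1)^0·+1^0·-1^-2 = +1.
(a,b)_∞: sgn(-15249)=−, sgn(451605)=+, so +1.
(a,b)_7: α=2, u≡4; β=5, v≡3 (mod 7); (4|7)=+1, (3|7)=-1; sign (−1)^0·+1^5·-1^2 = +1.
(a,b)_2: α=-2, β=-4; u≡7, v≡5 (mod 8); ε(u)ε(v)=1·0, αω(v)=-2·1, βω(u)=-4·0; sum ≡ 0  ⇒  +1.
(a,b)_17: α=1, u≡15; β=3, v≡10 (mod 17); (15|17)=+1, (10|17)=-1; sign (−1)^0·+1^3·-1^1 = -1.
(a,b)_11: α=4, u≡7; β=3, v≡1 (mod 11); (7|11)=-1, (1|11)=+1; sign (−1)^0·-1^3·+1^4 = -1.
(-15249, 451605 / ℚ) ramifies at {11, 13, 17, 23}: a division algebra.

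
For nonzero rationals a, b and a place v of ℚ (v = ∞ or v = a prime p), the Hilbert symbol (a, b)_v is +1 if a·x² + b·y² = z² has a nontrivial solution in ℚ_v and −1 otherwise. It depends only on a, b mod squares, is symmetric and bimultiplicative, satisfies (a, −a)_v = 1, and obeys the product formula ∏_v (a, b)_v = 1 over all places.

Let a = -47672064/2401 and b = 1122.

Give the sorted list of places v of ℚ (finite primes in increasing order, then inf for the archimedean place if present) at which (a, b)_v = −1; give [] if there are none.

[2, 3]

Mod squares: a ≡ -19, b ≡ 1122. Check v ∈ {∞, 2, 3, 7, 11, 17, 19}.
v=2: v_2(a)=8, v_2(b)=1; units ≡ 5, 1 (mod 8); ε·ε+αω+βω = 0·0+8·0+1·1 ≡ 1  ⇒  (a,b)_2 = -1.
v=11: a=11^2·(≡1), b=11^1·(≡3) mod 11; (1|11)=+1, (3|11)=+1; (−1)^{2·1·5}·(+1)^1·(+1)^2 = +1.
v=7: a=7^-4·(≡1), b=7^0·(≡2) mod 7; (1|7)=+1, (2|7)=+1; (−1)^{-4·0·3}·(+1)^0·(+1)^-4 = +1.
v=∞: -19 < 0 and 1122 > 0  ⇒  (a,b)_∞ = +1.
v=17: a=17^0·(≡4), b=17^1·(≡15) mod 17; (4|17)=+1, (15|17)=+1; (−1)^{0·1·8}·(+1)^1·(+1)^0 = +1.
v=3: a=3^4·(≡2), b=3^1·(≡2) mod 3; (2|3)=-1, (2|3)=-1; (−1)^{4·1·1}·(-1)^1·(-1)^4 = -1.
v=19: a=19^1·(≡12), b=19^0·(≡1) mod 19; (12|19)=-1, (1|19)=+1; (−1)^{1·0·9}·(-1)^0·(+1)^1 = +1.
(-19, 1122 / ℚ) ramifies at {2, 3}: a division algebra.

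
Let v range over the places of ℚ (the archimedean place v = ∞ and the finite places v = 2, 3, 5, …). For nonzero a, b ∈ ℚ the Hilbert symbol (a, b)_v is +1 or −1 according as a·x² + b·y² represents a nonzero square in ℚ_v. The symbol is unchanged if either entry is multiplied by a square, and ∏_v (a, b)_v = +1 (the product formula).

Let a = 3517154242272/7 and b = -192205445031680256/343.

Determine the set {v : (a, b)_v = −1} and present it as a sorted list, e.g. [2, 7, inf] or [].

[3, 7, 11, 17, 23, 29]

Mod squares: a ≡ 296786, b ≡ -112630287. Check v ∈ {∞, 2, 3, 7, 11, 17, 23, 29, 43}.
v=23: a=23^2·(≡19), b=23^3·(≡17) mod 23; (19|23)=-1, (17|23)=-1; (−1)^{2·3·11}·(-1)^3·(-1)^2 = -1.
v=43: a=43^1·(≡34), b=43^1·(≡14) mod 43; (34|43)=-1, (14|43)=+1; (−1)^{1·1·21}·(-1)^1·(+1)^1 = +1.
v=2: v_2(a)=5, v_2(b)=8; units ≡ 1, 1 (mod 8); ε·ε+αω+βω = 0·0+5·0+8·0 ≡ 0  ⇒  (a,b)_2 = +1.
v=∞: 296786 > 0 and -112630287 < 0  ⇒  (a,b)_∞ = +1.
v=3: a=3^4·(≡2), b=3^7·(≡2) mod 3; (2|3)=-1, (2|3)=-1; (−1)^{4·7·1}·(-1)^7·(-1)^4 = -1.
v=7: a=7^-1·(≡6), b=7^-3·(≡6) mod 7; (6|7)=-1, (6|7)=-1; (−1)^{-1·-3·3}·(-1)^-3·(-1)^-1 = -1.
v=11: a=11^2·(≡2), b=11^3·(≡6) mod 11; (2|11)=-1, (6|11)=-1; (−1)^{2·3·5}·(-1)^3·(-1)^2 = -1.
v=17: a=17^1·(≡8), b=17^1·(≡6) mod 17; (8|17)=+1, (6|17)=-1; (−1)^{1·1·8}·(+1)^1·(-1)^1 = -1.
v=29: a=29^1·(≡11), b=29^1·(≡5) mod 29; (11|29)=-1, (5|29)=+1; (−1)^{1·1·14}·(-1)^1·(+1)^1 = -1.
Ram(296786, -112630287) = {3, 7, 11, 17, 23, 29}; no ℚ_3-point on the conic.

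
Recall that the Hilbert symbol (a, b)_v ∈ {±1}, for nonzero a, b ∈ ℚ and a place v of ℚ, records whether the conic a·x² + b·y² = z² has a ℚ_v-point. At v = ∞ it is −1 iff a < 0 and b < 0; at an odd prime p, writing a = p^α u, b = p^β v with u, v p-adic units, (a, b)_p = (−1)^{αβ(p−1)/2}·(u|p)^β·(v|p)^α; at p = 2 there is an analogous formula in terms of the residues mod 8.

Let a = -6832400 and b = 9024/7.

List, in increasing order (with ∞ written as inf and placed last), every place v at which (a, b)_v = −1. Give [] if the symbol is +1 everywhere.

(a, b) ≡ (-17081, 987) mod (ℚ^×)²; places V = {2, 3, 5, 7, 19, 29, 31, 47, ∞}.
(a,b)_∞: sgn(-17081)=−, sgn(987)=+, so +1.
(a,b)_47: α=0, u≡37; β=1, v≡14 (mod 47); (37|47)=+1, (14|47)=+1; sign (−1)^0·+1^1·+1^0 = +1.
(a,b)_29: α=1, u≡25; β=0, v≡9 (mod 29); (25|29)=+1, (9|29)=+1; sign (−1)^0·+1^0·+1^1 = +1.
(a,b)_31: α=1, u≡10; β=0, v≡27 (mod 31); (10|31)=+1, (27|31)=-1; sign (−1)^0·+1^0·-1^1 = -1.
(a,b)_3: α=0, u≡1; β=1, v≡2 (mod 3); (1|3)=+1, (2|3)=-1; sign (−1)^0·+1^1·-1^0 = +1.
(a,b)_19: α=1, u≡13; β=0, v≡8 (mod 19); (13|19)=-1, (8|19)=-1; sign (−1)^0·-1^0·-1^1 = -1.
(a,b)_5: α=2, u≡4; β=0, v≡2 (mod 5); (4|5)=+1, (2|5)=-1; sign (−1)^0·+1^0·-1^2 = +1.
(a,b)_7: α=0, u≡6; β=-1, v≡1 (mod 7); (6|7)=-1, (1|7)=+1; sign (−1)^0·-1^-1·+1^0 = -1.
(a,b)_2: α=4, β=6; u≡7, v≡3 (mod 8); ε(u)ε(v)=1·1, αω(v)=4·1, βω(u)=6·0; sum ≡ 1  ⇒  -1.
(-17081, 987 / ℚ) ramifies at {2, 7, 19, 31}: a division algebra.

[2, 7, 19, 31]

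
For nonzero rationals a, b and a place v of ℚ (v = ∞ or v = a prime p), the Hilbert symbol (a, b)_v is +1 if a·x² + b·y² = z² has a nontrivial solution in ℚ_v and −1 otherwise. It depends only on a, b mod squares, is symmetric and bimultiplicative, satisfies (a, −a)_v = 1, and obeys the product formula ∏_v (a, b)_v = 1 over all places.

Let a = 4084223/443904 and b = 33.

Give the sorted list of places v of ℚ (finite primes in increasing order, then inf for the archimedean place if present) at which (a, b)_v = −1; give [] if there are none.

[11, 13]

(a, b) ≡ (858, 33) mod (ℚ^×)²; places V = {2, 3, 11, 13, 17, ∞}.
(a,b)_11: α=1, u≡1; β=1, v≡3 (mod 11); (1|11)=+1, (3|11)=+1; sign (−1)^1·+1^1·+1^1 = -1.
(a,b)_3: α=-1, u≡1; β=1, v≡2 (mod 3); (1|3)=+1, (2|3)=-1; sign (−1)^1·+1^1·-1^-1 = +1.
(a,b)_13: α=5, u≡4; β=0, v≡7 (mod 13); (4|13)=+1, (7|13)=-1; sign (−1)^0·+1^0·-1^5 = -1.
(a,b)_17: α=-2, u≡4; β=0, v≡16 (mod 17); (4|17)=+1, (16|17)=+1; sign (−1)^0·+1^0·+1^-2 = +1.
(a,b)_2: α=-9, β=0; u≡5, v≡1 (mod 8); ε(u)ε(v)=0·0, αω(v)=-9·0, βω(u)=0·1; sum ≡ 0  ⇒  +1.
(a,b)_∞: sgn(858)=+, sgn(33)=+, so +1.
|Ram(858, 33)| = 2, even; anisotropic at {11, 13}.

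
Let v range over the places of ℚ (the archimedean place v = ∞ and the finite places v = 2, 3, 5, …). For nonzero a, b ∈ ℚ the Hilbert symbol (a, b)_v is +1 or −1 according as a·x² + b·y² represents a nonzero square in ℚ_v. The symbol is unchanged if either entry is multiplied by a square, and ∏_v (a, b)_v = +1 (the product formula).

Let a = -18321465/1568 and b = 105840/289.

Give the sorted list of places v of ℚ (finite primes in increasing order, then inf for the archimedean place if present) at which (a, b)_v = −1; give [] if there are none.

[2, 5, 31, 41]

(a, b) ≡ (-38130, 15) mod (ℚ^×)²; places V = {2, 3, 5, 7, 17, 31, 41, ∞}.
(a,b)_2: α=-5, β=4; u≡7, v≡7 (mod 8); ε(u)ε(v)=1·1, αω(v)=-5·0, βω(u)=4·0; sum ≡ 1  ⇒  -1.
(a,b)_3: α=1, u≡1; β=3, v≡2 (mod 3); (1|3)=+1, (2|3)=-1; sign (−1)^1·+1^3·-1^1 = +1.
(a,b)_∞: sgn(-38130)=−, sgn(15)=+, so +1.
(a,b)_7: α=-2, u≡5; β=2, v≡2 (mod 7); (5|7)=-1, (2|7)=+1; sign (−1)^0·-1^2·+1^-2 = +1.
(a,b)_41: α=1, u≡24; β=0, v≡30 (mod 41); (24|41)=-1, (30|41)=-1; sign (−1)^0·-1^0·-1^1 = -1.
(a,b)_5: α=1, u≡4; β=1, v≡2 (mod 5); (4|5)=+1, (2|5)=-1; sign (−1)^0·+1^1·-1^1 = -1.
(a,b)_17: α=0, u≡16; β=-2, v≡15 (mod 17); (16|17)=+1, (15|17)=+1; sign (−1)^0·+1^-2·+1^0 = +1.
(a,b)_31: α=3, u≡2; β=0, v≡13 (mod 31); (2|31)=+1, (13|31)=-1; sign (−1)^0·+1^0·-1^3 = -1.
Ram(-38130, 15) = {2, 5, 31, 41}; no ℚ_2-point on the conic.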